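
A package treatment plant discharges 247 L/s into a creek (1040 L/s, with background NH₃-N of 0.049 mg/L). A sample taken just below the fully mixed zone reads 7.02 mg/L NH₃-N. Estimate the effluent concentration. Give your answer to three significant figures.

Mass balance: 1040·0.04900 + 247.0·Cₑ = 1287·7.020
→ Cₑ = (1287·7.020 − 1040·0.04900) / 247.0 = 36.37 mg/L.

36.4 mg/L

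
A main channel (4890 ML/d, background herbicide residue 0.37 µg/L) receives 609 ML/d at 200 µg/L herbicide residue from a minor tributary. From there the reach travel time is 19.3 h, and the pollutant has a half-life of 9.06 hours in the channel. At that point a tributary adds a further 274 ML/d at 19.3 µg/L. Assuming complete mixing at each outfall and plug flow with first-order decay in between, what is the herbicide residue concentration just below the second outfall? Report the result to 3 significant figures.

Flow-weighted average: C = (4890·0.3700 + 609.0·200.0) / 5499 = 123600/5499 = 22.48 µg/L; combined flow 5499 ML/d.
Half-life 9.06 h → k = ln 2 / 9.06 = 0.07651 h⁻¹ = 1.836 d⁻¹.
Decay over the reach: 22.48·exp(−kt) = 22.48·0.2284 = 5.135 µg/L.
Second outfall: C = (5499·5.135 + 274.0·19.30)/5773 = 5.807 µg/L.

5.81 µg/L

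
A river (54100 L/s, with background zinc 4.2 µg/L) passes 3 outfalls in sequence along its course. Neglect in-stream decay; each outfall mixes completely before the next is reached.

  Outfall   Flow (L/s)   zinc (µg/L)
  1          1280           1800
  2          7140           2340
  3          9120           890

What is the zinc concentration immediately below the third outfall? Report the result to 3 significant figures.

382 µg/L

After outfall 1: Q = 54100 + 1280 = 55380 L/s; C = (54100·4.200 + 1280·1800)/55380 = 45.71 µg/L.
After outfall 2: Q = 55380 + 7140 = 62520 L/s; C = (55380·45.71 + 7140·2340)/62520 = 307.7 µg/L.
After outfall 3: Q = 62520 + 9120 = 71640 L/s; C = (62520·307.7 + 9120·890.0)/71640 = 381.8 µg/L.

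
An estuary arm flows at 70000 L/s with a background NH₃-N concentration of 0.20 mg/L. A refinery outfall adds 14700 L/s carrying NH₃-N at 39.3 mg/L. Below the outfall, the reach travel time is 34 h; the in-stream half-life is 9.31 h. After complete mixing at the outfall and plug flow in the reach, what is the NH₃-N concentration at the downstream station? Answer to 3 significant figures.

Mass balance: C = (70000·0.2000 + 14700·39.30) / 84700 = 591700/84700 = 6.986 mg/L.
Half-life 9.31 h → k = ln 2 / 9.31 = 0.07445 h⁻¹ = 1.787 d⁻¹.
Applying C = C₀e^(−kt): 6.986 × 0.07955 = 0.5557 mg/L.

0.556 mg/L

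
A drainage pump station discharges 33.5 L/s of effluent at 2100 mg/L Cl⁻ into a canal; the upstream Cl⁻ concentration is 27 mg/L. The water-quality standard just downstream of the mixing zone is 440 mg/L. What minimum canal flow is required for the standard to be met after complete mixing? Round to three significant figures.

135 L/s

Set C_mix = 440: (Q·27.00 + 33.50·2100) / (Q + 33.50) = 440
→ Q = 33.50·(2100 − 440)/(440 − 27.00) = 134.6 L/s.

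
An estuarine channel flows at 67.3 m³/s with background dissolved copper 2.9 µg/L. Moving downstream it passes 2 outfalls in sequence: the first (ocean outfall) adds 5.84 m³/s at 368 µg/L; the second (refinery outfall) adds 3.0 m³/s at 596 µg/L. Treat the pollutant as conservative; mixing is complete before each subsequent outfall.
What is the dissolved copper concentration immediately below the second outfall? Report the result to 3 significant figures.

Outfall 1: combined Q = 73.14 m³/s; C = (67.30·2.900 + 5.840·368.0)/73.14 = 32.05 µg/L.
Outfall 2: combined Q = 76.14 m³/s; C = (73.14·32.05 + 3.000·596.0)/76.14 = 54.27 µg/L.

54.3 µg/L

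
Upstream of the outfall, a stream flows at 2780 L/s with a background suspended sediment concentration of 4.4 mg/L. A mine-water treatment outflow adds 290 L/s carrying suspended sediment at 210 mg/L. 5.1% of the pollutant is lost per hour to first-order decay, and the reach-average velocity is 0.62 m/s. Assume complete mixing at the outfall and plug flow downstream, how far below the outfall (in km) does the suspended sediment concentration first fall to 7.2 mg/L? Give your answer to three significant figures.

After mixing, C = (2780·4.400 + 290.0·210.0) / 3070 = 73130/3070 = 23.82 mg/L.
5.1%/h lost → k = −ln(1 − 0.051) = 0.05235 h⁻¹.
Set 23.82·exp(−k·t) = 7.2 → t = ln(23.82/7.2)/k = 82290 s = 22.86 h.
Distance = v·t = 0.62·82290 = 51020 m = 51.02 km.

51.0 km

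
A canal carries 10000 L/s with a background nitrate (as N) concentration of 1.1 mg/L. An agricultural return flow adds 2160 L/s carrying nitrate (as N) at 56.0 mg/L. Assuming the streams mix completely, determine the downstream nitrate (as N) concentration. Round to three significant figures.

10.9 mg/L

Flow-weighted average: C = (10000·1.100 + 2160·56.00) / 12160 = 132000/12160 = 10.85 mg/L.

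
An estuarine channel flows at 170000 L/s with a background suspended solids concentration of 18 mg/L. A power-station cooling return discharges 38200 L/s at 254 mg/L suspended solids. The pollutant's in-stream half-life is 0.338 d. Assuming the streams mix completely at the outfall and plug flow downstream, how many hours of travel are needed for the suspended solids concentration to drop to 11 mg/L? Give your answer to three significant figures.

Conservation of mass: C = (170000·18.00 + 38200·254.0) / 208200 = 12760000/208200 = 61.30 mg/L.
Half-life 0.338 d → k = ln 2 / 0.338 = 2.051 d⁻¹.
61.30·exp(−k·t) = 11 → t = ln(61.30/11)/k = 72380 s = 20.10 h.

20.1 h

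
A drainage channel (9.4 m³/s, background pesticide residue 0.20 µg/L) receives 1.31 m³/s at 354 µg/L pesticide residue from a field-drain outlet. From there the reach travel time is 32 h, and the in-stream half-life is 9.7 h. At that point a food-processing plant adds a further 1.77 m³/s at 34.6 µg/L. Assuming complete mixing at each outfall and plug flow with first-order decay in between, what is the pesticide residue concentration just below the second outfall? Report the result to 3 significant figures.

8.70 µg/L

After mixing, C = (9.400·0.2000 + 1.310·354.0) / 10.71 = 465.6/10.71 = 43.48 µg/L; combined flow 10.71 m³/s.
Half-life 9.7 h → k = ln 2 / 9.7 = 0.07146 h⁻¹ = 1.715 d⁻¹.
First-order decay: C = 43.48·exp(−k·t) = 43.48·0.1016 = 4.417 µg/L.
At the second outfall, C = (10.71·4.417 + 1.770·34.60) / (10.71 + 1.770) = 8.698 µg/L.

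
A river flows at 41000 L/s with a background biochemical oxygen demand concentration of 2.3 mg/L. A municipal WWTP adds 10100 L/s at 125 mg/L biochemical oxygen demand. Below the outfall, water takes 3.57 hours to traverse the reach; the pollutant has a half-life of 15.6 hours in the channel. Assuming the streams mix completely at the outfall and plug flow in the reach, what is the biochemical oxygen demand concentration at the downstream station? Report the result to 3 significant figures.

22.7 mg/L

After mixing, C = (41000·2.300 + 10100·125.0) / 51100 = 1357000/51100 = 26.55 mg/L.
Half-life 15.6 h → k = ln 2 / 15.6 = 0.04443 h⁻¹ = 1.066 d⁻¹.
Decay over the reach: 26.55·exp(−kt) = 26.55·0.8533 = 22.66 mg/L.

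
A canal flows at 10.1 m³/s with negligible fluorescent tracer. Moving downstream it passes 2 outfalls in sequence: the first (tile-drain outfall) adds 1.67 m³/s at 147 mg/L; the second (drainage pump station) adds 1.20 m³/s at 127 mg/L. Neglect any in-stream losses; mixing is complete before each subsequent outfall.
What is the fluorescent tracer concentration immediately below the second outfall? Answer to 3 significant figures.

30.7 mg/L

Outfall 1: combined Q = 11.77 m³/s; C = (10.10·0 + 1.670·147.0)/11.77 = 20.86 mg/L.
Outfall 2: combined Q = 12.97 m³/s; C = (11.77·20.86 + 1.200·127.0)/12.97 = 30.68 mg/L.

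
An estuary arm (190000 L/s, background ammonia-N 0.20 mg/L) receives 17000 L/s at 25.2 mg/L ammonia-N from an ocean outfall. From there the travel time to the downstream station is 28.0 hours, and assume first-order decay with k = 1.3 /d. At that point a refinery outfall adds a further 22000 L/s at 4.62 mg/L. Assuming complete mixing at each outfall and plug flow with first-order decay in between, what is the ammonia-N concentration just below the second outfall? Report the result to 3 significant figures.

0.891 mg/L

Conservation of mass: C = (190000·0.2000 + 17000·25.20) / 207000 = 466400/207000 = 2.253 mg/L; combined flow 207000 L/s.
Applying C = C₀e^(−kt): 2.253 × 0.2194 = 0.4944 mg/L.
At the second outfall, C = (207000·0.4944 + 22000·4.620) / (207000 + 22000) = 0.8908 mg/L.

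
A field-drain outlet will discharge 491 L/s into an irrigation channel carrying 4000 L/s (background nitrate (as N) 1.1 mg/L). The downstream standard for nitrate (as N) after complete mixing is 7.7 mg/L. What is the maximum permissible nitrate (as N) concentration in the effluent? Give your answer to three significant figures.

61.5 mg/L

At the limit, (Qr·Cr + Qe·Cₑ)/(Qr + Qe) = 7.7:
Cₑ = (4491·7.7 − 4000·1.100) / 491.0 = 61.47 mg/L.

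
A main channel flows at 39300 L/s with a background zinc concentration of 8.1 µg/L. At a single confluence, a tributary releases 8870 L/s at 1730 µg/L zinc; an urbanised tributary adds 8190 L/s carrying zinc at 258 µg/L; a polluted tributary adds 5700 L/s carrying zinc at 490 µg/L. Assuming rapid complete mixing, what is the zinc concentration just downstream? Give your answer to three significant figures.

Mixed concentration C = ΣQC/ΣQ = (39300·8.100 + 8870·1730 + 8190·258.0 + 5700·490.0) / 62060 = 20570000/62060 = 331.4 µg/L.

331 µg/L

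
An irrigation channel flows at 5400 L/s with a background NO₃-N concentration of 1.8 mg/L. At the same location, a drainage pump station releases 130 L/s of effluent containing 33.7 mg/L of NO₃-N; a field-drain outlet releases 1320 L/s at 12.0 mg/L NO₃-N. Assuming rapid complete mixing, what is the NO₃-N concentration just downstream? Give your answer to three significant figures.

Flow-weighted average: C = (5400·1.800 + 130.0·33.70 + 1320·12.00) / 6850 = 29940/6850 = 4.371 mg/L.

4.37 mg/L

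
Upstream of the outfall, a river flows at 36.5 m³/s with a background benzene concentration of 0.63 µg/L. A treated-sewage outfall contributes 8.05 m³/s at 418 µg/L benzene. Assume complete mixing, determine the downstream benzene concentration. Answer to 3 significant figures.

Mixed concentration C = ΣQC/ΣQ = (36.50·0.6300 + 8.050·418.0) / 44.55 = 3388/44.55 = 76.05 µg/L.

76.0 µg/L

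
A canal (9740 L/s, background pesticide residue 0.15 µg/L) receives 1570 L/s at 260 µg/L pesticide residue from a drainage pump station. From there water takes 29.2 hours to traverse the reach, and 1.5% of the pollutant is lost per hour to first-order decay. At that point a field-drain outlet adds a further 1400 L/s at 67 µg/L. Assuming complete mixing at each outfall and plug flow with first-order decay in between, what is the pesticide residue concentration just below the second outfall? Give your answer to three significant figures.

Conservation of mass: C = (9740·0.1500 + 1570·260.0) / 11310 = 409700/11310 = 36.22 µg/L; combined flow 11310 L/s.
1.5%/h lost → k = −ln(1 − 0.015) = 0.01511 h⁻¹.
Decay over the reach: 36.22·exp(−kt) = 36.22·0.6432 = 23.30 µg/L.
At the second outfall, C = (11310·23.30 + 1400·67.00) / (11310 + 1400) = 28.11 µg/L.

28.1 µg/L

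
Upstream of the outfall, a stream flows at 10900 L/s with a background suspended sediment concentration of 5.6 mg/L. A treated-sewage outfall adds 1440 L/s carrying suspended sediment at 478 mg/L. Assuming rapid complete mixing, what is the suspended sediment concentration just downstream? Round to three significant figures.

60.7 mg/L

Mixed concentration C = ΣQC/ΣQ = (10900·5.600 + 1440·478.0) / 12340 = 749400/12340 = 60.73 mg/L.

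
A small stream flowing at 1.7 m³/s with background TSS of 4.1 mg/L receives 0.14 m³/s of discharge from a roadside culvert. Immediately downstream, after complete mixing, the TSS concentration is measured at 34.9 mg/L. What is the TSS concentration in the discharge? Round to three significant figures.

409 mg/L

Mass balance: 1.700·4.100 + 0.1400·Cₑ = 1.840·34.90
→ Cₑ = (1.840·34.90 − 1.700·4.100) / 0.1400 = 408.9 mg/L.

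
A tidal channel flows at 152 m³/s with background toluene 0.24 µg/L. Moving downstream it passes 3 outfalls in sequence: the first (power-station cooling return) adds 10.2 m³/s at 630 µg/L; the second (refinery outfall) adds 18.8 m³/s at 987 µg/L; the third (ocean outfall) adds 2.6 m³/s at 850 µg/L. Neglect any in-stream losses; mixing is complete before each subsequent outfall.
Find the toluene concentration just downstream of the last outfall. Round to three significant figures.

148 µg/L

Below outfall 1: Q → 162.2 m³/s, C = (152.0·0.2400 + 10.20·630.0)/162.2 = 39.84 µg/L.
Below outfall 2: Q → 181.0 m³/s, C = (162.2·39.84 + 18.80·987.0)/181.0 = 138.2 µg/L.
Below outfall 3: Q → 183.6 m³/s, C = (181.0·138.2 + 2.600·850.0)/183.6 = 148.3 µg/L.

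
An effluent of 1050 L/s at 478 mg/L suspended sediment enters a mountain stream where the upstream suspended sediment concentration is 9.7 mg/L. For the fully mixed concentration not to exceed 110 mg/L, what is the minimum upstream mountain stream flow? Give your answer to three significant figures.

Set C_mix = 110: (Q·9.700 + 1050·478.0) / (Q + 1050) = 110
→ Q = 1050·(478.0 − 110)/(110 − 9.700) = 3852 L/s.

3850 L/s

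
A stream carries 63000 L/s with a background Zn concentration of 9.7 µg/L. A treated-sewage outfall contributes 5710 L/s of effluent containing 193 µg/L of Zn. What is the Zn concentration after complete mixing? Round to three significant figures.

Conservation of mass: C = (63000·9.700 + 5710·193.0) / 68710 = 1713000/68710 = 24.93 µg/L.

24.9 µg/L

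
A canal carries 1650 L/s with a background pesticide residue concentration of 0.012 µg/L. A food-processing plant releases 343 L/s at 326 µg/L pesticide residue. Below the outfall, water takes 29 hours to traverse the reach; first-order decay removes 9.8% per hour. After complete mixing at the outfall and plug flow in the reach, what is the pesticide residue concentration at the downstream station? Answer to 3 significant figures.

Conservation of mass: C = (1650·0.01200 + 343.0·326.0) / 1993 = 111800/1993 = 56.12 µg/L.
9.8%/h lost → k = −ln(1 − 0.098) = 0.1031 h⁻¹.
After decay, C = 56.12 × e^(−kt) = 56.12 × 0.05023 = 2.819 µg/L.

2.82 µg/L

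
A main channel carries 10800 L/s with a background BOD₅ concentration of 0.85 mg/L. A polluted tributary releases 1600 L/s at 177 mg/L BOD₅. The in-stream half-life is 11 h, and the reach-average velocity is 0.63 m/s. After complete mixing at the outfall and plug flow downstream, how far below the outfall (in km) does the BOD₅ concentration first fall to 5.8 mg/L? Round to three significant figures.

50.5 km

Mass balance: C = (10800·0.8500 + 1600·177.0) / 12400 = 292400/12400 = 23.58 mg/L.
Half-life 11 h → k = ln 2 / 11 = 0.06301 h⁻¹ = 1.512 d⁻¹.
Set 23.58·exp(−k·t) = 5.8 → t = ln(23.58/5.8)/k = 80130 s = 22.26 h.
Distance = v·t = 0.63·80130 = 50480 m = 50.48 km.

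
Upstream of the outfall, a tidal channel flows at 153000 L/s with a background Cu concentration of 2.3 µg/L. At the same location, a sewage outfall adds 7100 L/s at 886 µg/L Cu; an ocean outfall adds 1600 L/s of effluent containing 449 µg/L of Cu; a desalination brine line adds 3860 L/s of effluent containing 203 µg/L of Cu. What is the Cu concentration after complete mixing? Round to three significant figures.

49.2 µg/L

Mass balance: C = (153000·2.300 + 7100·886.0 + 1600·449.0 + 3860·203.0) / 165600 = 8144000/165600 = 49.19 µg/L.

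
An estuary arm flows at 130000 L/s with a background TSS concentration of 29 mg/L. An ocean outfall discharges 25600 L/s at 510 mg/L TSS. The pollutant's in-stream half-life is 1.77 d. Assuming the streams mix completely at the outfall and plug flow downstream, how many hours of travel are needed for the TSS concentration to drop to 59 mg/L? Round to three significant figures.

37.1 h

Flow-weighted average: C = (130000·29.00 + 25600·510.0) / 155600 = 16830000/155600 = 108.1 mg/L.
Half-life 1.77 d → k = ln 2 / 1.77 = 0.3916 d⁻¹.
108.1·exp(−k·t) = 59 → t = ln(108.1/59)/k = 133700 s = 37.13 h.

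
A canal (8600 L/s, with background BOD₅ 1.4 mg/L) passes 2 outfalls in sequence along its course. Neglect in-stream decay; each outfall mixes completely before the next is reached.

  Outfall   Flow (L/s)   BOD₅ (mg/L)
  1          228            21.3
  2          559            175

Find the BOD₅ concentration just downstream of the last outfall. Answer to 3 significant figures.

12.2 mg/L

Below outfall 1: Q → 8828 L/s, C = (8600·1.400 + 228.0·21.30)/8828 = 1.914 mg/L.
Below outfall 2: Q → 9387 L/s, C = (8828·1.914 + 559.0·175.0)/9387 = 12.22 mg/L.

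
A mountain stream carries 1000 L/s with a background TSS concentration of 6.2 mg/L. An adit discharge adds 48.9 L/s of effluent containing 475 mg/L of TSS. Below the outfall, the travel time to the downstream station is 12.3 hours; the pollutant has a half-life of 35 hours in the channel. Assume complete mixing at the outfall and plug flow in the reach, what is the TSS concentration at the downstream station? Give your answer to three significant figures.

Conservation of mass: C = (1000·6.200 + 48.90·475.0) / 1049 = 29430/1049 = 28.06 mg/L.
Half-life 35 h → k = ln 2 / 35 = 0.01980 h⁻¹ = 0.4753 d⁻¹.
First-order decay: C = 28.06·exp(−k·t) = 28.06·0.7838 = 21.99 mg/L.

22.0 mg/L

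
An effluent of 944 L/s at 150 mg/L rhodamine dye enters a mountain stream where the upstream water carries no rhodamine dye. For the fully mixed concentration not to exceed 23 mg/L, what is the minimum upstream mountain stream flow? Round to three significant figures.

5210 L/s

Set C_mix = 23: (Q·0 + 944.0·150.0) / (Q + 944.0) = 23
→ Q = 944.0·(150.0 − 23)/(23 − 0) = 5213 L/s.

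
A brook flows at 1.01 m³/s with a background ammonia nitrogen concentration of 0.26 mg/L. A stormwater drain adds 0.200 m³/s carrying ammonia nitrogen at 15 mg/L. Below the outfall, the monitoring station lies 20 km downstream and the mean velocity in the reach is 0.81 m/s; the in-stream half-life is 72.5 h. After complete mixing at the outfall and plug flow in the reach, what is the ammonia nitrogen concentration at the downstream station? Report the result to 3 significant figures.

2.53 mg/L

Flow-weighted average: C = (1.010·0.2600 + 0.2000·15.00) / 1.210 = 3.263/1.210 = 2.696 mg/L.
Travel time t = 20·1000 / 0.81 = 24690 s = 6.859 h.
Half-life 72.5 h → k = ln 2 / 72.5 = 0.009561 h⁻¹ = 0.2295 d⁻¹.
Applying C = C₀e^(−kt): 2.696 × 0.9365 = 2.525 mg/L.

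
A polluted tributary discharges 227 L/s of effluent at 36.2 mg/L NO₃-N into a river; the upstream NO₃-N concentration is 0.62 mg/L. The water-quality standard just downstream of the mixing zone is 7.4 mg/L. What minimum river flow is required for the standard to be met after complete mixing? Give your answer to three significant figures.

Set C_mix = 7.4: (Q·0.6200 + 227.0·36.20) / (Q + 227.0) = 7.4
→ Q = 227.0·(36.20 − 7.4)/(7.4 − 0.6200) = 964.2 L/s.

964 L/s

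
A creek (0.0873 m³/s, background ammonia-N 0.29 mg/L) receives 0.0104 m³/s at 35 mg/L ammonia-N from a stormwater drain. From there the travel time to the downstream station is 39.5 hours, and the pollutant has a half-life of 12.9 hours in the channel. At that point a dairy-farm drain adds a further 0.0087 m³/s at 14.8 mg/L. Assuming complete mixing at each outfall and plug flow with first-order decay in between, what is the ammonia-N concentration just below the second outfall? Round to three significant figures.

1.65 mg/L

Flow-weighted average: C = (0.08730·0.2900 + 0.01040·35.00) / 0.09770 = 0.3893/0.09770 = 3.985 mg/L; combined flow 0.09770 m³/s.
Half-life 12.9 h → k = ln 2 / 12.9 = 0.05373 h⁻¹ = 1.290 d⁻¹.
After decay, C = 3.985 × e^(−kt) = 3.985 × 0.1197 = 0.4771 mg/L.
At the second outfall, C = (0.09770·0.4771 + 0.008700·14.80) / (0.09770 + 0.008700) = 1.648 mg/L.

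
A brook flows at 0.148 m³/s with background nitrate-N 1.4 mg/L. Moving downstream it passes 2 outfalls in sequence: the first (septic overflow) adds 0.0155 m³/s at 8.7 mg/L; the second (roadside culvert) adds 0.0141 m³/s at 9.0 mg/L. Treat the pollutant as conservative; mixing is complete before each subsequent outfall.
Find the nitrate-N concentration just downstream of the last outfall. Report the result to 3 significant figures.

Outfall 1: combined Q = 0.1635 m³/s; C = (0.1480·1.400 + 0.01550·8.700)/0.1635 = 2.092 mg/L.
Outfall 2: combined Q = 0.1776 m³/s; C = (0.1635·2.092 + 0.01410·9.000)/0.1776 = 2.640 mg/L.

2.64 mg/L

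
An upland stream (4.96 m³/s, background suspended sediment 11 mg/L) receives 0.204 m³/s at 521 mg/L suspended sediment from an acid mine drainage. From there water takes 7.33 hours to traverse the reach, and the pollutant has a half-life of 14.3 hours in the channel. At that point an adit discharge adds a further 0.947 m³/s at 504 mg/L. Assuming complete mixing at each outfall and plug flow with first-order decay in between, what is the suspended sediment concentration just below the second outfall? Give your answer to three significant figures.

96.6 mg/L

After mixing, C = (4.960·11.00 + 0.2040·521.0) / 5.164 = 160.8/5.164 = 31.15 mg/L; combined flow 5.164 m³/s.
Half-life 14.3 h → k = ln 2 / 14.3 = 0.04847 h⁻¹ = 1.163 d⁻¹.
After decay, C = 31.15 × e^(−kt) = 31.15 × 0.7010 = 21.83 mg/L.
Second outfall: C = (5.164·21.83 + 0.9470·504.0)/6.111 = 96.55 mg/L.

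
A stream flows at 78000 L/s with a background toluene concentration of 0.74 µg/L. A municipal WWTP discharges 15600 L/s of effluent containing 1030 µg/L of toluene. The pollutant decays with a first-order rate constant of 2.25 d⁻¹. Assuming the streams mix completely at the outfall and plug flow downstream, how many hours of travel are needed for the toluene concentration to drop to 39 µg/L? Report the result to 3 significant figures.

15.8 h

Mixed concentration C = ΣQC/ΣQ = (78000·0.7400 + 15600·1030) / 93600 = 16130000/93600 = 172.3 µg/L.
172.3·exp(−k·t) = 39 → t = ln(172.3/39)/k = 57050 s = 15.85 h.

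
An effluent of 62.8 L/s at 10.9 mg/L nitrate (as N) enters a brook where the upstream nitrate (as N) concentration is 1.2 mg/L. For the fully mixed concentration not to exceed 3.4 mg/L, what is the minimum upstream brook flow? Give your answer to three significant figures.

214 L/s

Set C_mix = 3.4: (Q·1.200 + 62.80·10.90) / (Q + 62.80) = 3.4
→ Q = 62.80·(10.90 − 3.4)/(3.4 − 1.200) = 214.1 L/s.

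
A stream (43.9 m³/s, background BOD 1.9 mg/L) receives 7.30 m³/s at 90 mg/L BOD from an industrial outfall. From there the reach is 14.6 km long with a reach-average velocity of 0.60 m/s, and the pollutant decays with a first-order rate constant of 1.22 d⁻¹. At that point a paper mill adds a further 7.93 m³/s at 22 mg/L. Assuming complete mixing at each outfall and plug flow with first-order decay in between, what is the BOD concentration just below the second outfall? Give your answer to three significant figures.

Flow-weighted average: C = (43.90·1.900 + 7.300·90.00) / 51.20 = 740.4/51.20 = 14.46 mg/L; combined flow 51.20 m³/s.
Travel time t = 14.6·1000 / 0.60 = 24330 s = 6.759 h.
Applying C = C₀e^(−kt): 14.46 × 0.7092 = 10.26 mg/L.
At the second outfall, C = (51.20·10.26 + 7.930·22.00) / (51.20 + 7.930) = 11.83 mg/L.

11.8 mg/L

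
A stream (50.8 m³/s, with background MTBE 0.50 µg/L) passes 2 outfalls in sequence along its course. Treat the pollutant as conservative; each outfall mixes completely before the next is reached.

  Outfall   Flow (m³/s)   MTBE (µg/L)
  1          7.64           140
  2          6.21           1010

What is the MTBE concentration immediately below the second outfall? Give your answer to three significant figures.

114 µg/L

Below outfall 1: Q → 58.44 m³/s, C = (50.80·0.5000 + 7.640·140.0)/58.44 = 18.74 µg/L.
Below outfall 2: Q → 64.65 m³/s, C = (58.44·18.74 + 6.210·1010)/64.65 = 114.0 µg/L.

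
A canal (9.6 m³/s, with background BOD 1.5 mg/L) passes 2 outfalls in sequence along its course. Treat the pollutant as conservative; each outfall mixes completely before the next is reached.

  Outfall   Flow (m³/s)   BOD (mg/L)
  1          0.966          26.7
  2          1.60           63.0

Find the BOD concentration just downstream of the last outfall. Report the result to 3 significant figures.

After outfall 1: Q = 9.600 + 0.9660 = 10.57 m³/s; C = (9.600·1.500 + 0.9660·26.70)/10.57 = 3.804 mg/L.
After outfall 2: Q = 10.57 + 1.600 = 12.17 m³/s; C = (10.57·3.804 + 1.600·63.00)/12.17 = 11.59 mg/L.

11.6 mg/L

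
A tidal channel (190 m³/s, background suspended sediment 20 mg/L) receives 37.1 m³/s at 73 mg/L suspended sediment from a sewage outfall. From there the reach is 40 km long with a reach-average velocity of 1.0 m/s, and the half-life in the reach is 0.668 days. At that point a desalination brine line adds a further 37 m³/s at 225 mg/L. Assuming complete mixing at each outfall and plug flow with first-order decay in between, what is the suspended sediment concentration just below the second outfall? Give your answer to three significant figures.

Conservation of mass: C = (190.0·20.00 + 37.10·73.00) / 227.1 = 6508/227.1 = 28.66 mg/L; combined flow 227.1 m³/s.
Travel time t = 40·1000 / 1.0 = 40000 s = 11.11 h.
Half-life 0.668 d → k = ln 2 / 0.668 = 1.038 d⁻¹.
After decay, C = 28.66 × e^(−kt) = 28.66 × 0.6185 = 17.73 mg/L.
At the second outfall, C = (227.1·17.73 + 37.00·225.0) / (227.1 + 37.00) = 46.77 mg/L.

46.8 mg/L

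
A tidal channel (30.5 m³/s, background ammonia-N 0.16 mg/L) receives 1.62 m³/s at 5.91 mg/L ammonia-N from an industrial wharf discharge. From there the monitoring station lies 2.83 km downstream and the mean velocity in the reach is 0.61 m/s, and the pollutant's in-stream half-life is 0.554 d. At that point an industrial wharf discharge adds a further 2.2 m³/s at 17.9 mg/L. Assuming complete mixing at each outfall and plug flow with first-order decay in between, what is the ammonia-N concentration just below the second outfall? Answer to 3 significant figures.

1.54 mg/L

After mixing, C = (30.50·0.1600 + 1.620·5.910) / 32.12 = 14.45/32.12 = 0.4500 mg/L; combined flow 32.12 m³/s.
Travel time t = 2.83·1000 / 0.61 = 4639 s = 1.289 h.
Half-life 0.554 d → k = ln 2 / 0.554 = 1.251 d⁻¹.
Applying C = C₀e^(−kt): 0.4500 × 0.9350 = 0.4208 mg/L.
At the second outfall, C = (32.12·0.4208 + 2.200·17.90) / (32.12 + 2.200) = 1.541 mg/L.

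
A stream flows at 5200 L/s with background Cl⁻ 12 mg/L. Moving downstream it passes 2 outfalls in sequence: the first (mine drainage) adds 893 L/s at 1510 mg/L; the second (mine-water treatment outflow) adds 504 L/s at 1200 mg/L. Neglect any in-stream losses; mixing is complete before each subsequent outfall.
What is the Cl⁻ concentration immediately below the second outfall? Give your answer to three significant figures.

306 mg/L

Outfall 1: combined Q = 6093 L/s; C = (5200·12.00 + 893.0·1510)/6093 = 231.5 mg/L.
Outfall 2: combined Q = 6597 L/s; C = (6093·231.5 + 504.0·1200)/6597 = 305.5 mg/L.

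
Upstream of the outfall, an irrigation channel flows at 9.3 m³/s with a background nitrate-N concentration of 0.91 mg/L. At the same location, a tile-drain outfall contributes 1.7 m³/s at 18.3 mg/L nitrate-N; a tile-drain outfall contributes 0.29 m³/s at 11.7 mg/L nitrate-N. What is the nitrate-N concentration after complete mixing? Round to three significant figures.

Mass balance: C = (9.300·0.9100 + 1.700·18.30 + 0.2900·11.70) / 11.29 = 42.97/11.29 = 3.806 mg/L.

3.81 mg/L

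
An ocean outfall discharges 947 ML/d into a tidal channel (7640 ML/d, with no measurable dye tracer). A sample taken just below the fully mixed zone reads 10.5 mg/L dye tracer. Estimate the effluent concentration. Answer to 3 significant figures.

95.2 mg/L

Mass balance: 7640·0 + 947.0·Cₑ = 8587·10.50
→ Cₑ = (8587·10.50 − 7640·0) / 947.0 = 95.21 mg/L.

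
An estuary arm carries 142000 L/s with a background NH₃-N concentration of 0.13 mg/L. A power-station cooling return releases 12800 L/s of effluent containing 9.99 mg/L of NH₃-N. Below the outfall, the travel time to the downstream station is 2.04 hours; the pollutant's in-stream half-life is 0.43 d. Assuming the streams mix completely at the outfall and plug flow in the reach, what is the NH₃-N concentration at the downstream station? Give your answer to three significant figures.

0.824 mg/L

Conservation of mass: C = (142000·0.1300 + 12800·9.990) / 154800 = 146300/154800 = 0.9453 mg/L.
Half-life 0.43 d → k = ln 2 / 0.43 = 1.612 d⁻¹.
First-order decay: C = 0.9453·exp(−k·t) = 0.9453·0.8720 = 0.8243 mg/L.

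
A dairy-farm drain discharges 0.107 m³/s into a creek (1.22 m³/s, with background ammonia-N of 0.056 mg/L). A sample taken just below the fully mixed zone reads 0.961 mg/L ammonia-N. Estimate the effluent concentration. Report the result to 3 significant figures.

11.3 mg/L

Mass balance: 1.220·0.05600 + 0.1070·Cₑ = 1.327·0.9610
→ Cₑ = (1.327·0.9610 − 1.220·0.05600) / 0.1070 = 11.28 mg/L.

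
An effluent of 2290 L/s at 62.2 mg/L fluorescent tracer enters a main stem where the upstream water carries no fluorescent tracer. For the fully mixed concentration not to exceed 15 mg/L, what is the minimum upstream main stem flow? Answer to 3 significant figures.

Set C_mix = 15: (Q·0 + 2290·62.20) / (Q + 2290) = 15
→ Q = 2290·(62.20 − 15)/(15 − 0) = 7206 L/s.

7210 L/s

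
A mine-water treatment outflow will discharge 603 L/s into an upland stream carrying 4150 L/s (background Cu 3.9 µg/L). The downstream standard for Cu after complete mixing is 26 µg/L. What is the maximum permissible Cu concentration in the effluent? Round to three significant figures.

At the limit, (Qr·Cr + Qe·Cₑ)/(Qr + Qe) = 26:
Cₑ = (4753·26 − 4150·3.900) / 603.0 = 178.1 µg/L.

178 µg/L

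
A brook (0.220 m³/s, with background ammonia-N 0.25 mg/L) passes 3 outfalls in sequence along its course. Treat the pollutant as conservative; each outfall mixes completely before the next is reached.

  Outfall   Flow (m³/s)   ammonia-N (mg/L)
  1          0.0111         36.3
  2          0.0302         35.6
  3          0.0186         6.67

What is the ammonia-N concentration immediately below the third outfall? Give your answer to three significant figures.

Outfall 1: combined Q = 0.2311 m³/s; C = (0.2200·0.2500 + 0.01110·36.30)/0.2311 = 1.982 mg/L.
Outfall 2: combined Q = 0.2613 m³/s; C = (0.2311·1.982 + 0.03020·35.60)/0.2613 = 5.867 mg/L.
Outfall 3: combined Q = 0.2799 m³/s; C = (0.2613·5.867 + 0.01860·6.670)/0.2799 = 5.920 mg/L.

5.92 mg/L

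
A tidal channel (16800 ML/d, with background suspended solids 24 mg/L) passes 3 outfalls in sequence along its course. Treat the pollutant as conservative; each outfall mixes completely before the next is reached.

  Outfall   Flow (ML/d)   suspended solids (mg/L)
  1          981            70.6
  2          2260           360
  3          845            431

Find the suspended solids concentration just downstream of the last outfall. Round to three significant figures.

79.0 mg/L

After outfall 1: Q = 16800 + 981.0 = 17780 ML/d; C = (16800·24.00 + 981.0·70.60)/17780 = 26.57 mg/L.
After outfall 2: Q = 17780 + 2260 = 20040 ML/d; C = (17780·26.57 + 2260·360.0)/20040 = 64.17 mg/L.
After outfall 3: Q = 20040 + 845.0 = 20890 ML/d; C = (20040·64.17 + 845.0·431.0)/20890 = 79.01 mg/L.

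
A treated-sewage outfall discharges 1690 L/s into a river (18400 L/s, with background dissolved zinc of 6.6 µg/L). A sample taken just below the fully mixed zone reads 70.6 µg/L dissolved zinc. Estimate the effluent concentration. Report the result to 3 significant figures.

Mass balance: 18400·6.600 + 1690·Cₑ = 20090·70.60
→ Cₑ = (20090·70.60 − 18400·6.600) / 1690 = 767.4 µg/L.

767 µg/L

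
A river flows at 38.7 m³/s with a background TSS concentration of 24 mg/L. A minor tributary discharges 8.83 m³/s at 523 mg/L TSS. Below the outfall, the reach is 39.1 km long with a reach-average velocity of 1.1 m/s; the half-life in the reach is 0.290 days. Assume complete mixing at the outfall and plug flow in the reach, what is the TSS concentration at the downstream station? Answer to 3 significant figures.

43.7 mg/L

Conservation of mass: C = (38.70·24.00 + 8.830·523.0) / 47.53 = 5547/47.53 = 116.7 mg/L.
Travel time t = 39.1·1000 / 1.1 = 35550 s = 9.874 h.
Half-life 0.290 d → k = ln 2 / 0.290 = 2.390 d⁻¹.
Decay over the reach: 116.7·exp(−kt) = 116.7·0.3741 = 43.65 mg/L.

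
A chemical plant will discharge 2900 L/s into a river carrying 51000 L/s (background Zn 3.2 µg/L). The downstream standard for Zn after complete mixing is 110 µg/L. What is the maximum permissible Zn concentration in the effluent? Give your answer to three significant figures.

1990 µg/L

At the limit, (Qr·Cr + Qe·Cₑ)/(Qr + Qe) = 110:
Cₑ = (53900·110 − 51000·3.200) / 2900 = 1988 µg/L.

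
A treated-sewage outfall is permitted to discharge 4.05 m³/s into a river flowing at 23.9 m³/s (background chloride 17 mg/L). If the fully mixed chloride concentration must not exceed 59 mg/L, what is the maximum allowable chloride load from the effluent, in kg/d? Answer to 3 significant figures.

107000 kg/d

Mass balance at the limit: 23.90·17.00 + 4.050·Cₑ = 27.95·59 → Cₑ = 306.9 mg/L.
Load = 4.050 m³/s × 306.9 g/m³ × 86 400 s/d = 107400 kg/d.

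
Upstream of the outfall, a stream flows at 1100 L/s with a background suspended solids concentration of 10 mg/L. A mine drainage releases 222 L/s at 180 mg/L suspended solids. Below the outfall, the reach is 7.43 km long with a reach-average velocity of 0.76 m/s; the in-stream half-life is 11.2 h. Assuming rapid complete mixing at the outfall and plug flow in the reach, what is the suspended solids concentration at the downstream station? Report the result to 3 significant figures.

Mixed concentration C = ΣQC/ΣQ = (1100·10.00 + 222.0·180.0) / 1322 = 50960/1322 = 38.55 mg/L.
Travel time t = 7.43·1000 / 0.76 = 9776 s = 2.716 h.
Half-life 11.2 h → k = ln 2 / 11.2 = 0.06189 h⁻¹ = 1.485 d⁻¹.
Decay over the reach: 38.55·exp(−kt) = 38.55·0.8453 = 32.58 mg/L.

32.6 mg/L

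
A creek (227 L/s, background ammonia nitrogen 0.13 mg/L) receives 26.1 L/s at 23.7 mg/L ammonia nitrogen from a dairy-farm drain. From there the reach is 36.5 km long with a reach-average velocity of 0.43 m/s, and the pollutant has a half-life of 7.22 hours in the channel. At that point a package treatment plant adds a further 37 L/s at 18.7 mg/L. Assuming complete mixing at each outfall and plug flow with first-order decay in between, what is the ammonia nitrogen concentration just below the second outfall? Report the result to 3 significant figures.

Mass balance: C = (227.0·0.1300 + 26.10·23.70) / 253.1 = 648.1/253.1 = 2.561 mg/L; combined flow 253.1 L/s.
Travel time t = 36.5·1000 / 0.43 = 84880 s = 23.58 h.
Half-life 7.22 h → k = ln 2 / 7.22 = 0.09600 h⁻¹ = 2.304 d⁻¹.
After decay, C = 2.561 × e^(−kt) = 2.561 × 0.1040 = 0.2662 mg/L.
At the second outfall, C = (253.1·0.2662 + 37.00·18.70) / (253.1 + 37.00) = 2.617 mg/L.

2.62 mg/L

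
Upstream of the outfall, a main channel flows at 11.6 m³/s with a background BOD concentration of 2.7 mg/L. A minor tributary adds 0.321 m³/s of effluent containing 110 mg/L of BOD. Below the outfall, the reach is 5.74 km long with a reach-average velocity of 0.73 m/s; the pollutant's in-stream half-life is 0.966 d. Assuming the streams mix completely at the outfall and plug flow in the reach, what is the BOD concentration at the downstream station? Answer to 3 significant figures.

Conservation of mass: C = (11.60·2.700 + 0.3210·110.0) / 11.92 = 66.63/11.92 = 5.589 mg/L.
Travel time t = 5.74·1000 / 0.73 = 7863 s = 2.184 h.
Half-life 0.966 d → k = ln 2 / 0.966 = 0.7175 d⁻¹.
After decay, C = 5.589 × e^(−kt) = 5.589 × 0.9368 = 5.236 mg/L.

5.24 mg/L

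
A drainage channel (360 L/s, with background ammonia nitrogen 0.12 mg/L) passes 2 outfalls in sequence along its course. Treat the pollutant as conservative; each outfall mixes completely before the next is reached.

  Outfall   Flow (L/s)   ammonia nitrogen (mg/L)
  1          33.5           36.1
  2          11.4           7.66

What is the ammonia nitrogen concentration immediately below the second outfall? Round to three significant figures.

3.31 mg/L

Below outfall 1: Q → 393.5 L/s, C = (360.0·0.1200 + 33.50·36.10)/393.5 = 3.183 mg/L.
Below outfall 2: Q → 404.9 L/s, C = (393.5·3.183 + 11.40·7.660)/404.9 = 3.309 mg/L.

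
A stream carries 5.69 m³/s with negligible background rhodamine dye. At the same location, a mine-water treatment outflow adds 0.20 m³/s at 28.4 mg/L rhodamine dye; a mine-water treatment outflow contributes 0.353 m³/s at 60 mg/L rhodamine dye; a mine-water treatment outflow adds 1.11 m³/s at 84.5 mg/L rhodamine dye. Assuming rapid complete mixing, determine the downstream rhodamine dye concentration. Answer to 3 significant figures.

16.4 mg/L

Mixed concentration C = ΣQC/ΣQ = (5.690·0 + 0.2000·28.40 + 0.3530·60.00 + 1.110·84.50) / 7.353 = 120.7/7.353 = 16.41 mg/L.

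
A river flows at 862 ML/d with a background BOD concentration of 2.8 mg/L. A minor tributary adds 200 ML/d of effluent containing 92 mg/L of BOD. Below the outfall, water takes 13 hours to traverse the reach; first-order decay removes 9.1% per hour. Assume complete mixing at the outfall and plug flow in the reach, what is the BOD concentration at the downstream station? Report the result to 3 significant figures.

Mass balance: C = (862.0·2.800 + 200.0·92.00) / 1062 = 20810/1062 = 19.60 mg/L.
9.1%/h lost → k = −ln(1 − 0.091) = 0.09541 h⁻¹.
First-order decay: C = 19.60·exp(−k·t) = 19.60·0.2893 = 5.670 mg/L.

5.67 mg/L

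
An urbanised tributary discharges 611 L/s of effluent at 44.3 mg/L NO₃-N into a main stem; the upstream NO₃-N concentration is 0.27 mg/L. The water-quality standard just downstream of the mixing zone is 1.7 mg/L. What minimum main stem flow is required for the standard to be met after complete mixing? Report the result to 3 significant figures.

18200 L/s

Set C_mix = 1.7: (Q·0.2700 + 611.0·44.30) / (Q + 611.0) = 1.7
→ Q = 611.0·(44.30 − 1.7)/(1.7 − 0.2700) = 18200 L/s.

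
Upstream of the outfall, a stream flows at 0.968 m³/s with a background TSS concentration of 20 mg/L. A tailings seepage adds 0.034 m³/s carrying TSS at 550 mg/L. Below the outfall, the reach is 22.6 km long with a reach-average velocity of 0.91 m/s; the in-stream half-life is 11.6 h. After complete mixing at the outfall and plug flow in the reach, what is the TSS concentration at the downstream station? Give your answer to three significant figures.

25.2 mg/L

Mixed concentration C = ΣQC/ΣQ = (0.9680·20.00 + 0.03400·550.0) / 1.002 = 38.06/1.002 = 37.98 mg/L.
Travel time t = 22.6·1000 / 0.91 = 24840 s = 6.899 h.
Half-life 11.6 h → k = ln 2 / 11.6 = 0.05975 h⁻¹ = 1.434 d⁻¹.
First-order decay: C = 37.98·exp(−k·t) = 37.98·0.6622 = 25.15 mg/L.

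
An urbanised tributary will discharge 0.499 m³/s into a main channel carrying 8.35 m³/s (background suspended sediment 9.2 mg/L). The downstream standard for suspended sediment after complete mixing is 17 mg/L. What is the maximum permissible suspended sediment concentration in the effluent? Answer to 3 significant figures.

148 mg/L

At the limit, (Qr·Cr + Qe·Cₑ)/(Qr + Qe) = 17:
Cₑ = (8.849·17 − 8.350·9.200) / 0.4990 = 147.5 mg/L.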